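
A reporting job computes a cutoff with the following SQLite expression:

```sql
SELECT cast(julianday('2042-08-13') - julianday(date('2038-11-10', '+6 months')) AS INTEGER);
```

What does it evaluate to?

Adding +6 months to 2038-11-10 gives 2039-05-10.
21 days remain in May 2039 after the 10th (31 − 10).
Full months from June 2039 through July 2042 contribute their day counts.
Then 13 days into August 2042.
Total: 21 + 30 + 31 + 31 + 30 + 31 + 30 + 31 + 31 + 29 + 31 + 30 + 31 + 30 + 31 + 31 + 30 + 31 + 30 + 31 + 31 + 28 + 31 + 30 + 31 + 30 + 31 + 31 + 30 + 31 + 30 + 31 + 31 + 28 + 31 + 30 + 31 + 30 + 31 + 13 = 1191.

1191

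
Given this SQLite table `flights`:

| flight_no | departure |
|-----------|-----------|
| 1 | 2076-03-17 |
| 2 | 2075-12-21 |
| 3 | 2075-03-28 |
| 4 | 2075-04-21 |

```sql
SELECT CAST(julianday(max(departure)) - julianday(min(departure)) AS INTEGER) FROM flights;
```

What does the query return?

MIN = 2075-03-28, MAX = 2076-03-17.
3 days remain in March 2075 after the 28th (31 − 28).
Full months from April 2075 through February 2076 contribute their day counts.
Then 17 days into March 2076.
Total: 3 + 30 + 31 + 30 + 31 + 31 + 30 + 31 + 30 + 31 + 31 + 29 + 17 = 355.

355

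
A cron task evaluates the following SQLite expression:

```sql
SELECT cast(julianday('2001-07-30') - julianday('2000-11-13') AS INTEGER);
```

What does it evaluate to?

259

17 days remain in November 2000 after the 13th (30 − 13).
Full months from December 2000 through June 2001 contribute their day counts.
Then 30 days into July 2001.
Total: 17 + 31 + 31 + 28 + 31 + 30 + 31 + 30 + 30 = 259.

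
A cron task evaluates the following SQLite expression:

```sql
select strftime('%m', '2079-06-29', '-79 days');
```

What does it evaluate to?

First apply '-79 days': 2079-06-29 → 2079-04-11.
`%m` extracts the 2-digit month (01-12): 04.

04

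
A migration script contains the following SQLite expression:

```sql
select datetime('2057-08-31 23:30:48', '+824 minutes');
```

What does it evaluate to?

824 minutes = 13h 44m; +824 minutes from 2057-08-31 23:30:48 is 2057-09-01 13:14:48 (crosses midnight).

2057-09-01 13:14:48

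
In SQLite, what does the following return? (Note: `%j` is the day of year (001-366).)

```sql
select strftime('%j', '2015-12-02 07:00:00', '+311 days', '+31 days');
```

313

First apply '+311 days', '+31 days': 2015-12-02 07:00:00 → 2016-11-08 07:00:00.
Day-of-year for 2016-11-08: days since 2016-01-01 inclusive = 313, zero-padded to 313.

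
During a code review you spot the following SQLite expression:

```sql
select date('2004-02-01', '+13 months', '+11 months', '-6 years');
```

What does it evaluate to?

Adding +13 months to 2004-02-01 gives 2005-03-01.
Adding +11 months to 2005-03-01 gives 2006-02-01.
Adding -6 years to 2006-02-01 gives 2000-02-01.

2000-02-01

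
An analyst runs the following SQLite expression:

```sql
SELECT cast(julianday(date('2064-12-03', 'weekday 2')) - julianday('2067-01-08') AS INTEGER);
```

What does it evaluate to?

-760

`weekday 2` advances to the next Tuesday; 2064-12-03 is a Wednesday, so it moves forward to 2064-12-09.
22 days remain in December 2064 after the 9th (31 − 9).
Full months from January 2065 through December 2066 contribute their day counts.
Then 8 days into January 2067.
Total: 22 + 31 + 28 + 31 + 30 + 31 + 30 + 31 + 31 + 30 + 31 + 30 + 31 + 31 + 28 + 31 + 30 + 31 + 30 + 31 + 31 + 30 + 31 + 30 + 31 + 8 = 760.
The subtraction is earlier − later, so the result is −760 → -760.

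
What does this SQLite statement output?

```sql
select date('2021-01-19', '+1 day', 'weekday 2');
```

Advancing 1 more day within January lands on 2021-01-20.
`weekday 2` advances to the next Tuesday; 2021-01-20 is a Wednesday, so it moves forward to 2021-01-26.

2021-01-26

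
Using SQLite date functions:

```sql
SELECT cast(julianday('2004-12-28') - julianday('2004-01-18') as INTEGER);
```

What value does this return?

13 days remain in January 2004 after the 18th (31 − 18).
Full months from February 2004 through November 2004 contribute their day counts.
Then 28 days into December 2004.
Total: 13 + 29 + 31 + 30 + 31 + 30 + 31 + 31 + 30 + 31 + 30 + 28 = 345.

345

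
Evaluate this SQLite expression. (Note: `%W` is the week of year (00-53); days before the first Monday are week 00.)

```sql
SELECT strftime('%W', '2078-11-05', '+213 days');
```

First apply '+213 days': 2078-11-05 → 2079-06-06.
2079-06-06 is a Tuesday. SQLite's %W counts Mondays since the year started; the result is 23.

23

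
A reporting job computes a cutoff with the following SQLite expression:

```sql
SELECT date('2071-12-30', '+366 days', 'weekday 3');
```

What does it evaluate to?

Applying '+366 days' to 2071-12-30: counting 366 days forward gives 2072-12-30.
`weekday 3` advances to the next Wednesday; 2072-12-30 is a Friday, so it moves forward to 2073-01-04.

2073-01-04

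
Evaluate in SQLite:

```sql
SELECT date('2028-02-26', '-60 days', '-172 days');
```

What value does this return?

Applying '-60 days' to 2028-02-26: counting 60 days back gives 2027-12-28.
Applying '-172 days' to 2027-12-28: counting 172 days back gives 2027-07-09.

2027-07-09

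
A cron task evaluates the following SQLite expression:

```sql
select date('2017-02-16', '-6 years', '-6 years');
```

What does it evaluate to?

Adding -6 years to 2017-02-16 gives 2011-02-16.
Adding -6 years to 2011-02-16 gives 2005-02-16.

2005-02-16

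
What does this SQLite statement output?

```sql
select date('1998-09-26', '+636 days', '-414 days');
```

Applying '+636 days' to 1998-09-26: counting 636 days forward gives 2000-06-23.
Applying '-414 days' to 2000-06-23: counting 414 days back gives 1999-05-06.

1999-05-06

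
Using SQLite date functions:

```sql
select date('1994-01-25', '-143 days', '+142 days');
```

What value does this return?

1994-01-24

Applying '-143 days' to 1994-01-25: counting 143 days back gives 1993-09-04.
Applying '+142 days' to 1993-09-04: counting 142 days forward gives 1994-01-24.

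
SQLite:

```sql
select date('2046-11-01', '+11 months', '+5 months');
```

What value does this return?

Adding +11 months to 2046-11-01 gives 2047-10-01.
Adding +5 months to 2047-10-01 gives 2048-03-01.

2048-03-01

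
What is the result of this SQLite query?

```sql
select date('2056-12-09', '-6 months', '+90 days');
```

Adding -6 months to 2056-12-09 gives 2056-06-09.
Applying '+90 days' to 2056-06-09: counting 90 days forward gives 2056-09-07.

2056-09-07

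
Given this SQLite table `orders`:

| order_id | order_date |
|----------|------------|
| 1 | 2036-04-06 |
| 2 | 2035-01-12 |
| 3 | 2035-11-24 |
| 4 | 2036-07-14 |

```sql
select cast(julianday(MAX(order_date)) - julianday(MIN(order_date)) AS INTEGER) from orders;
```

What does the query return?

MIN = 2035-01-12, MAX = 2036-07-14.
19 days remain in January 2035 after the 12th (31 − 12).
Full months from February 2035 through June 2036 contribute their day counts.
Then 14 days into July 2036.
Total: 19 + 28 + 31 + 30 + 31 + 30 + 31 + 31 + 30 + 31 + 30 + 31 + 31 + 29 + 31 + 30 + 31 + 30 + 14 = 549.

549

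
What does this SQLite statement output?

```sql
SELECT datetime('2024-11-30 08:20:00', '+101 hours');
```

2024-12-04 13:20:00

+101 hours from 2024-11-30 08:20:00 is 2024-12-04 13:20:00 (crosses midnight).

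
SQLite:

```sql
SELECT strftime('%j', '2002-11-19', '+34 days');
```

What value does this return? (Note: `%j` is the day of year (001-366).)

357

First apply '+34 days': 2002-11-19 → 2002-12-23.
Day-of-year for 2002-12-23: days since 2002-01-01 inclusive = 357, zero-padded to 357.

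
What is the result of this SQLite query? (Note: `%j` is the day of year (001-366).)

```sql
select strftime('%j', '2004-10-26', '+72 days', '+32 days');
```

First apply '+72 days', '+32 days': 2004-10-26 → 2005-02-07.
Day-of-year for 2005-02-07: days since 2005-01-01 inclusive = 38, zero-padded to 038.

038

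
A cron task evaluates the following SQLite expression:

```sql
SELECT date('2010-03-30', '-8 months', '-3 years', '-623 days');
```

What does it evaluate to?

2004-11-14

Adding -8 months to 2010-03-30 gives 2009-07-30.
Adding -3 years to 2009-07-30 gives 2006-07-30.
Applying '-623 days' to 2006-07-30: counting 623 days back gives 2004-11-14.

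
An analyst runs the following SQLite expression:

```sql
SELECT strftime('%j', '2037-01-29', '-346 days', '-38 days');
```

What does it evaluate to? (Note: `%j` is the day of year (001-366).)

First apply '-346 days', '-38 days': 2037-01-29 → 2036-01-11.
Day-of-year for 2036-01-11: days since 2036-01-01 inclusive = 11, zero-padded to 011.

011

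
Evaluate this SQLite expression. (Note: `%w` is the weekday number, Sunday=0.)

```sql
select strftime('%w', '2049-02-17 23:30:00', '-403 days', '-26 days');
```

1

First apply '-403 days', '-26 days': 2049-02-17 23:30:00 → 2047-12-16 23:30:00.
2047-12-16 is a Monday; with Sunday=0 that is 1.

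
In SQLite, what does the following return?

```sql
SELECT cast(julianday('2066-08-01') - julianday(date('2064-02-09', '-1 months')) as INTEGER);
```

Adding -1 month to 2064-02-09 gives 2064-01-09.
22 days remain in January 2064 after the 9th (31 − 9).
Full months from February 2064 through July 2066 contribute their day counts.
Then 1 day into August 2066.
Total: 22 + 29 + 31 + 30 + 31 + 30 + 31 + 31 + 30 + 31 + 30 + 31 + 31 + 28 + 31 + 30 + 31 + 30 + 31 + 31 + 30 + 31 + 30 + 31 + 31 + 28 + 31 + 30 + 31 + 30 + 31 + 1 = 935.

935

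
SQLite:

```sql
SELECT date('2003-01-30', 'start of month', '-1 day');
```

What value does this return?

2002-12-31

`start of month` rewinds 2003-01-30 to 2003-01-01.
Going back 1 day from 2003-01-01 reaches 2002-12-31 (last day of December, 31 days).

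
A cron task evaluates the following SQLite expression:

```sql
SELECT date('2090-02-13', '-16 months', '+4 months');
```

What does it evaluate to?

2089-02-13

Adding -16 months to 2090-02-13 gives 2088-10-13.
Adding +4 months to 2088-10-13 gives 2089-02-13.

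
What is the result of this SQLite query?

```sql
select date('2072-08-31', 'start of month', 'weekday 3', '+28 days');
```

`start of month` rewinds 2072-08-31 to 2072-08-01.
`weekday 3` advances to the next Wednesday; 2072-08-01 is a Monday, so it moves forward to 2072-08-03.
Advancing 28 more days within August lands on 2072-08-31.

2072-08-31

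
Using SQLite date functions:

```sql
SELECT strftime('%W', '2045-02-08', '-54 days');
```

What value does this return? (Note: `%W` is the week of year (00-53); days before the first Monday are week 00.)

50

First apply '-54 days': 2045-02-08 → 2044-12-16.
2044-12-16 is a Friday. SQLite's %W counts Mondays since the year started; the result is 50.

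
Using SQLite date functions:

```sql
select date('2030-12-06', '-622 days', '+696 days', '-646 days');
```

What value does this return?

2029-05-13

Applying '-622 days' to 2030-12-06: counting 622 days back gives 2029-03-24.
Applying '+696 days' to 2029-03-24: counting 696 days forward gives 2031-02-18.
Applying '-646 days' to 2031-02-18: counting 646 days back gives 2029-05-13.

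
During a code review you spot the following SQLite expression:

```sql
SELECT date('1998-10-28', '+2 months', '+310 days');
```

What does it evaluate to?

Adding +2 months to 1998-10-28 gives 1998-12-28.
Applying '+310 days' to 1998-12-28: counting 310 days forward gives 1999-11-03.

1999-11-03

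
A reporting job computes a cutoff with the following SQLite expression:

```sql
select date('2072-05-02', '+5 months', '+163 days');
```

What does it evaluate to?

Adding +5 months to 2072-05-02 gives 2072-10-02.
Applying '+163 days' to 2072-10-02: counting 163 days forward gives 2073-03-14.

2073-03-14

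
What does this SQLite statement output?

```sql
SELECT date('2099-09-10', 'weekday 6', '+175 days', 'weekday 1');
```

2100-03-08

`weekday 6` advances to the next Saturday; 2099-09-10 is a Thursday, so it moves forward to 2099-09-12.
Applying '+175 days' to 2099-09-12: counting 175 days forward gives 2100-03-06.
`weekday 1` advances to the next Monday; 2100-03-06 is a Saturday, so it moves forward to 2100-03-08.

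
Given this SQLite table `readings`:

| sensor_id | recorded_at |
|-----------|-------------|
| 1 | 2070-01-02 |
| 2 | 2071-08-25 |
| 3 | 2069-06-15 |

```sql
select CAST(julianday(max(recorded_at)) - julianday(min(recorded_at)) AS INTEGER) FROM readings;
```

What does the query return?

MIN = 2069-06-15, MAX = 2071-08-25.
15 days remain in June 2069 after the 15th (30 − 15).
Full months from July 2069 through July 2071 contribute their day counts.
Then 25 days into August 2071.
Total: 15 + 31 + 31 + 30 + 31 + 30 + 31 + 31 + 28 + 31 + 30 + 31 + 30 + 31 + 31 + 30 + 31 + 30 + 31 + 31 + 28 + 31 + 30 + 31 + 30 + 31 + 25 = 801.

801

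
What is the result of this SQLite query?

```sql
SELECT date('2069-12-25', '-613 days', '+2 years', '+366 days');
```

Applying '-613 days' to 2069-12-25: counting 613 days back gives 2068-04-21.
Adding +2 years to 2068-04-21 gives 2070-04-21.
Applying '+366 days' to 2070-04-21: counting 366 days forward gives 2071-04-22.

2071-04-22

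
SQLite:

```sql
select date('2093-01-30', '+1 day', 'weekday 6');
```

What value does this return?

2093-01-31

Advancing 1 more day within January lands on 2093-01-31.
`weekday 6` advances to the next Saturday; 2093-01-31 is already a Saturday, so it stays at 2093-01-31.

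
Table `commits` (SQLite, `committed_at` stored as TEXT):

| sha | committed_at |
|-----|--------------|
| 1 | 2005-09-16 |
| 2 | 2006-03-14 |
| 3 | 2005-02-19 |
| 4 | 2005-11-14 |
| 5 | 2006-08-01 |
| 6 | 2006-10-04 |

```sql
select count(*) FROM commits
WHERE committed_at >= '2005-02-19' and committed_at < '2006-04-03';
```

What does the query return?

4

Rows in [2005-02-19, 2006-04-03): 2005-09-16, 2006-03-14, 2005-02-19, 2005-11-14 → 4 rows.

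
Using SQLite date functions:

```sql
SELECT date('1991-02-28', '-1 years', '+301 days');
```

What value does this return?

Adding -1 year to 1991-02-28 gives 1990-02-28.
Applying '+301 days' to 1990-02-28: counting 301 days forward gives 1990-12-26.

1990-12-26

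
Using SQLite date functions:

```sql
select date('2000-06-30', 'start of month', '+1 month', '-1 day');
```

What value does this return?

2000-06-30

`start of month` rewinds 2000-06-30 to 2000-06-01.
Adding +1 month to 2000-06-01 gives 2000-07-01.
Going back 1 day from 2000-07-01 reaches 2000-06-30 (last day of June, 30 days).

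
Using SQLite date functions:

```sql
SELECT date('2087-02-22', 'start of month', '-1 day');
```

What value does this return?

2087-01-31

`start of month` rewinds 2087-02-22 to 2087-02-01.
Going back 1 day from 2087-02-01 reaches 2087-01-31 (last day of January, 31 days).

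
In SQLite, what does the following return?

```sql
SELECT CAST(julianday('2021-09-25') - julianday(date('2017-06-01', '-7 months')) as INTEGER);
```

Adding -7 months to 2017-06-01 gives 2016-11-01.
29 days remain in November 2016 after the 1st (30 − 1).
Full months from December 2016 through August 2021 contribute their day counts.
Then 25 days into September 2021.
Total: 29 + 31 + 31 + 28 + 31 + 30 + 31 + 30 + 31 + 31 + 30 + 31 + 30 + 31 + 31 + 28 + 31 + 30 + 31 + 30 + 31 + 31 + 30 + 31 + 30 + 31 + 31 + 28 + 31 + 30 + 31 + 30 + 31 + 31 + 30 + 31 + 30 + 31 + 31 + 29 + 31 + 30 + 31 + 30 + 31 + 31 + 30 + 31 + 30 + 31 + 31 + 28 + 31 + 30 + 31 + 30 + 31 + 31 + 25 = 1789.

1789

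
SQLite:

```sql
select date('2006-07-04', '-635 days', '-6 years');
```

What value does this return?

1998-10-07

Applying '-635 days' to 2006-07-04: counting 635 days back gives 2004-10-07.
Adding -6 years to 2004-10-07 gives 1998-10-07.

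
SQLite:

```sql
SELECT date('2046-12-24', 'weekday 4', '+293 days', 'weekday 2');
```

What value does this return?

2047-10-22

`weekday 4` advances to the next Thursday; 2046-12-24 is a Monday, so it moves forward to 2046-12-27.
Applying '+293 days' to 2046-12-27: counting 293 days forward gives 2047-10-16.
`weekday 2` advances to the next Tuesday; 2047-10-16 is a Wednesday, so it moves forward to 2047-10-22.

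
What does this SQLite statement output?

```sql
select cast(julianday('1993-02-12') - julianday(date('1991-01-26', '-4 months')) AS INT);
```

Adding -4 months to 1991-01-26 gives 1990-09-26.
4 days remain in September 1990 after the 26th (30 − 26).
Full months from October 1990 through January 1993 contribute their day counts.
Then 12 days into February 1993.
Total: 4 + 31 + 30 + 31 + 31 + 28 + 31 + 30 + 31 + 30 + 31 + 31 + 30 + 31 + 30 + 31 + 31 + 29 + 31 + 30 + 31 + 30 + 31 + 31 + 30 + 31 + 30 + 31 + 31 + 12 = 870.

870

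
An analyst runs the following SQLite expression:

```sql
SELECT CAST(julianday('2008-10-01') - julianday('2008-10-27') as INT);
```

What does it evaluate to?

-26

Both dates are in October 2008: 27 − 1 = 26.
The subtraction is earlier − later, so the result is −26 → -26.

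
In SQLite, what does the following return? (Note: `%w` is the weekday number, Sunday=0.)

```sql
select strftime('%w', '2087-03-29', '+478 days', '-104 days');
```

2

First apply '+478 days', '-104 days': 2087-03-29 → 2088-04-06.
2088-04-06 is a Tuesday; with Sunday=0 that is 2.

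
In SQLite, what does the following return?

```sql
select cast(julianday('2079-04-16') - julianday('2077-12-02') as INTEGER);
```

500

29 days remain in December 2077 after the 2nd (31 − 2).
Full months from January 2078 through March 2079 contribute their day counts.
Then 16 days into April 2079.
Total: 29 + 31 + 28 + 31 + 30 + 31 + 30 + 31 + 31 + 30 + 31 + 30 + 31 + 31 + 28 + 31 + 16 = 500.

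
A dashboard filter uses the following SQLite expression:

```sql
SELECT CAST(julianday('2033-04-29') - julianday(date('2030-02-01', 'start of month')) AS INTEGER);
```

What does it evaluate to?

`start of month` rewinds 2030-02-01 to 2030-02-01.
27 days remain in February 2030 after the 1st (28 − 1).
Full months from March 2030 through March 2033 contribute their day counts.
Then 29 days into April 2033.
Total: 27 + 31 + 30 + 31 + 30 + 31 + 31 + 30 + 31 + 30 + 31 + 31 + 28 + 31 + 30 + 31 + 30 + 31 + 31 + 30 + 31 + 30 + 31 + 31 + 29 + 31 + 30 + 31 + 30 + 31 + 31 + 30 + 31 + 30 + 31 + 31 + 28 + 31 + 29 = 1183.

1183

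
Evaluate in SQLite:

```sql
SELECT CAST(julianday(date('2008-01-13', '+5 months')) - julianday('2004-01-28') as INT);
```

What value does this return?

Adding +5 months to 2008-01-13 gives 2008-06-13.
3 days remain in January 2004 after the 28th (31 − 28).
Full months from February 2004 through May 2008 contribute their day counts.
Then 13 days into June 2008.
Total: 3 + 29 + 31 + 30 + 31 + 30 + 31 + 31 + 30 + 31 + 30 + 31 + 31 + 28 + 31 + 30 + 31 + 30 + 31 + 31 + 30 + 31 + 30 + 31 + 31 + 28 + 31 + 30 + 31 + 30 + 31 + 31 + 30 + 31 + 30 + 31 + 31 + 28 + 31 + 30 + 31 + 30 + 31 + 31 + 30 + 31 + 30 + 31 + 31 + 29 + 31 + 30 + 31 + 13 = 1598.

1598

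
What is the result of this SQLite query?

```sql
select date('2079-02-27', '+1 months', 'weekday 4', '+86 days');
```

2079-06-24

Adding +1 month to 2079-02-27 gives 2079-03-27.
`weekday 4` advances to the next Thursday; 2079-03-27 is a Monday, so it moves forward to 2079-03-30.
Applying '+86 days' to 2079-03-30: counting 86 days forward gives 2079-06-24.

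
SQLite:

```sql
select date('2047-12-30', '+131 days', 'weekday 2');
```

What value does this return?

Applying '+131 days' to 2047-12-30: counting 131 days forward gives 2048-05-09.
`weekday 2` advances to the next Tuesday; 2048-05-09 is a Saturday, so it moves forward to 2048-05-12.

2048-05-12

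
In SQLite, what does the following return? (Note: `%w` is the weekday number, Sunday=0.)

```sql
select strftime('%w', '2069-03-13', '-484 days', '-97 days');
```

3

First apply '-484 days', '-97 days': 2069-03-13 → 2067-08-10.
2067-08-10 is a Wednesday; with Sunday=0 that is 3.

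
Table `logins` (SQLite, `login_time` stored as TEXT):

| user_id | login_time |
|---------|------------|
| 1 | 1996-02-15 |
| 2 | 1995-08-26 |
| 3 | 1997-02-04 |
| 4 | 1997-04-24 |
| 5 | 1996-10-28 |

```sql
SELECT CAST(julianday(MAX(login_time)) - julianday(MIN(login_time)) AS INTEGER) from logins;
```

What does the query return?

607

MIN = 1995-08-26, MAX = 1997-04-24.
5 days remain in August 1995 after the 26th (31 − 26).
Full months from September 1995 through March 1997 contribute their day counts.
Then 24 days into April 1997.
Total: 5 + 30 + 31 + 30 + 31 + 31 + 29 + 31 + 30 + 31 + 30 + 31 + 31 + 30 + 31 + 30 + 31 + 31 + 28 + 31 + 24 = 607.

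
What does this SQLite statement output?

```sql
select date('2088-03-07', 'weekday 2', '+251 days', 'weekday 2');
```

`weekday 2` advances to the next Tuesday; 2088-03-07 is a Sunday, so it moves forward to 2088-03-09.
Applying '+251 days' to 2088-03-09: counting 251 days forward gives 2088-11-15.
`weekday 2` advances to the next Tuesday; 2088-11-15 is a Monday, so it moves forward to 2088-11-16.

2088-11-16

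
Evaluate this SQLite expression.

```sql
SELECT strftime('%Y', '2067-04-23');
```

`%Y` extracts the 4-digit year: 2067.

2067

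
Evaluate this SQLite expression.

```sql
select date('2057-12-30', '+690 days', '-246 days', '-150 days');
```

Applying '+690 days' to 2057-12-30: counting 690 days forward gives 2059-11-20.
Applying '-246 days' to 2059-11-20: counting 246 days back gives 2059-03-19.
Applying '-150 days' to 2059-03-19: counting 150 days back gives 2058-10-20.

2058-10-20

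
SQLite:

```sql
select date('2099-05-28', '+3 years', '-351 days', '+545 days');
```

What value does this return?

2102-12-08

Adding +3 years to 2099-05-28 gives 2102-05-28.
Applying '-351 days' to 2102-05-28: counting 351 days back gives 2101-06-11.
Applying '+545 days' to 2101-06-11: counting 545 days forward gives 2102-12-08.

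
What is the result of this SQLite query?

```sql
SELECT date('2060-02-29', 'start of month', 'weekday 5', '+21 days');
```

`start of month` rewinds 2060-02-29 to 2060-02-01.
`weekday 5` advances to the next Friday; 2060-02-01 is a Sunday, so it moves forward to 2060-02-06.
Advancing 21 more days within February lands on 2060-02-27.

2060-02-27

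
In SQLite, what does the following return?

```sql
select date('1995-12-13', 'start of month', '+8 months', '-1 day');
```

1996-07-31

`start of month` rewinds 1995-12-13 to 1995-12-01.
Adding +8 months to 1995-12-01 gives 1996-08-01.
Going back 1 day from 1996-08-01 reaches 1996-07-31 (last day of July, 31 days).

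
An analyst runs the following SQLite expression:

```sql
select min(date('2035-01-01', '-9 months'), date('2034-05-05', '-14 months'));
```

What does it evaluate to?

2033-03-05

date('2035-01-01', '-9 months') → 2034-04-01.
date('2034-05-05', '-14 months') → 2033-03-05.
Earlier of the two is 2033-03-05.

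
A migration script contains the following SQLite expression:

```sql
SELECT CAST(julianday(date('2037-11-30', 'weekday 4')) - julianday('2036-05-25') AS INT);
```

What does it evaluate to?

557

`weekday 4` advances to the next Thursday; 2037-11-30 is a Monday, so it moves forward to 2037-12-03.
6 days remain in May 2036 after the 25th (31 − 25).
Full months from June 2036 through November 2037 contribute their day counts.
Then 3 days into December 2037.
Total: 6 + 30 + 31 + 31 + 30 + 31 + 30 + 31 + 31 + 28 + 31 + 30 + 31 + 30 + 31 + 31 + 30 + 31 + 30 + 3 = 557.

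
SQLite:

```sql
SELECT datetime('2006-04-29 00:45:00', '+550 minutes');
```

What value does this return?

550 minutes = 9h 10m; +550 minutes from 2006-04-29 00:45:00 is 2006-04-29 09:55:00.

2006-04-29 09:55:00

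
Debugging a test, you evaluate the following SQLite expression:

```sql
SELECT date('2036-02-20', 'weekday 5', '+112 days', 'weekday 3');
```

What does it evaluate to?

2036-06-18

`weekday 5` advances to the next Friday; 2036-02-20 is a Wednesday, so it moves forward to 2036-02-22.
Applying '+112 days' to 2036-02-22: counting 112 days forward gives 2036-06-13.
`weekday 3` advances to the next Wednesday; 2036-06-13 is a Friday, so it moves forward to 2036-06-18.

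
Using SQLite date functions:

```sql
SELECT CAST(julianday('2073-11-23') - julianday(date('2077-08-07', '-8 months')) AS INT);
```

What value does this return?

-1110

Adding -8 months to 2077-08-07 gives 2076-12-07.
7 days remain in November 2073 after the 23rd (30 − 23).
Full months from December 2073 through November 2076 contribute their day counts.
Then 7 days into December 2076.
Total: 7 + 31 + 31 + 28 + 31 + 30 + 31 + 30 + 31 + 31 + 30 + 31 + 30 + 31 + 31 + 28 + 31 + 30 + 31 + 30 + 31 + 31 + 30 + 31 + 30 + 31 + 31 + 29 + 31 + 30 + 31 + 30 + 31 + 31 + 30 + 31 + 30 + 7 = 1110.
The subtraction is earlier − later, so the result is −1110 → -1110.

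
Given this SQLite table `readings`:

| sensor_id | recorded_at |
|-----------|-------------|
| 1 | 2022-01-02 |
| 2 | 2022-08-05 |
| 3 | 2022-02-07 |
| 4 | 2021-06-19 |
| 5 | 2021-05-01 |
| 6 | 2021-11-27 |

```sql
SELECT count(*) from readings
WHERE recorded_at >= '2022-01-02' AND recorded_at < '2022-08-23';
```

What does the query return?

3

Rows in [2022-01-02, 2022-08-23): 2022-01-02, 2022-08-05, 2022-02-07 → 3 rows.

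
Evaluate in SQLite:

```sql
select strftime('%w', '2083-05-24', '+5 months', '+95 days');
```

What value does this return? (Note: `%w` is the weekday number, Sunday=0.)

4

First apply '+5 months', '+95 days': 2083-05-24 → 2084-01-27.
2084-01-27 is a Thursday; with Sunday=0 that is 4.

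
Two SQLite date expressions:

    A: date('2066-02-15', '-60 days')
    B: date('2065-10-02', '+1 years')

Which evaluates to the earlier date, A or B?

A

A = 2065-12-17.
B = 2066-10-02.
A is earlier.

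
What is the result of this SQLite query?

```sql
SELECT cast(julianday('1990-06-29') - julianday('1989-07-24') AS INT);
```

340

7 days remain in July 1989 after the 24th (31 − 24).
Full months from August 1989 through May 1990 contribute their day counts.
Then 29 days into June 1990.
Total: 7 + 31 + 30 + 31 + 30 + 31 + 31 + 28 + 31 + 30 + 31 + 29 = 340.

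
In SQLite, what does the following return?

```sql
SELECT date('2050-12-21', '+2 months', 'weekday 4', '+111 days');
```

2051-06-14

Adding +2 months to 2050-12-21 gives 2051-02-21.
`weekday 4` advances to the next Thursday; 2051-02-21 is a Tuesday, so it moves forward to 2051-02-23.
Applying '+111 days' to 2051-02-23: counting 111 days forward gives 2051-06-14.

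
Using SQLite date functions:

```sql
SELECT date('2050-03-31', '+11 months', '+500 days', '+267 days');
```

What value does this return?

Adding +11 months to 2050-03-31 targets 2051-02-31. February 2051 has only 28 days, so SQLite normalizes the 3-day overflow forward to 2051-03-03.
Applying '+500 days' to 2051-03-03: counting 500 days forward gives 2052-07-15.
Applying '+267 days' to 2052-07-15: counting 267 days forward gives 2053-04-08.

2053-04-08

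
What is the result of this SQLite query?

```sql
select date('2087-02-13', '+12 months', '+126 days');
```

2088-06-18

Adding +12 months to 2087-02-13 gives 2088-02-13.
Applying '+126 days' to 2088-02-13: counting 126 days forward gives 2088-06-18.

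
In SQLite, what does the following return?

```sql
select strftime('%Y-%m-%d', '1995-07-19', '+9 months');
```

1996-04-19

First apply '+9 months': 1995-07-19 → 1996-04-19.
`%Y-%m-%d` extracts the ISO date: 1996-04-19.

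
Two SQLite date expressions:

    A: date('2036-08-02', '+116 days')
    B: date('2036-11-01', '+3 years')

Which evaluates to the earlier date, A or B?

A = 2036-11-26.
B = 2039-11-01.
A is earlier.

A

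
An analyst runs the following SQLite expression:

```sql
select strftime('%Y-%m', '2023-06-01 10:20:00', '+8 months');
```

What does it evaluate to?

First apply '+8 months': 2023-06-01 10:20:00 → 2024-02-01 10:20:00.
`%Y-%m` extracts the year-month: 2024-02.

2024-02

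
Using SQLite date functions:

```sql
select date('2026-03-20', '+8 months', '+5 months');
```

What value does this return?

2027-04-20

Adding +8 months to 2026-03-20 gives 2026-11-20.
Adding +5 months to 2026-11-20 gives 2027-04-20.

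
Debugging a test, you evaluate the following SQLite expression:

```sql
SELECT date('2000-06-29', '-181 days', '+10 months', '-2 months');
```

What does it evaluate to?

2000-08-31

Applying '-181 days' to 2000-06-29: counting 181 days back gives 1999-12-31.
Adding +10 months to 1999-12-31 gives 2000-10-31.
Adding -2 months to 2000-10-31 gives 2000-08-31.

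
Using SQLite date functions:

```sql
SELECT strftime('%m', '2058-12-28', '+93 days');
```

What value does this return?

First apply '+93 days': 2058-12-28 → 2059-03-31.
`%m` extracts the 2-digit month (01-12): 03.

03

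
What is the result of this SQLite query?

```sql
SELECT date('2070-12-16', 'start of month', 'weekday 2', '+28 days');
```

2070-12-30

`start of month` rewinds 2070-12-16 to 2070-12-01.
`weekday 2` advances to the next Tuesday; 2070-12-01 is a Monday, so it moves forward to 2070-12-02.
Advancing 28 more days within December lands on 2070-12-30.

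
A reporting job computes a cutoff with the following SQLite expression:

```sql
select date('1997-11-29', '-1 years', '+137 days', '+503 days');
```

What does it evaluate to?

1998-08-31

Adding -1 year to 1997-11-29 gives 1996-11-29.
Applying '+137 days' to 1996-11-29: counting 137 days forward gives 1997-04-15.
Applying '+503 days' to 1997-04-15: counting 503 days forward gives 1998-08-31.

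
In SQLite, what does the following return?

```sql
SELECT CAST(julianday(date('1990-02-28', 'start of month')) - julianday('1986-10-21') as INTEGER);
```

`start of month` rewinds 1990-02-28 to 1990-02-01.
10 days remain in October 1986 after the 21st (31 − 21).
Full months from November 1986 through January 1990 contribute their day counts.
Then 1 day into February 1990.
Total: 10 + 30 + 31 + 31 + 28 + 31 + 30 + 31 + 30 + 31 + 31 + 30 + 31 + 30 + 31 + 31 + 29 + 31 + 30 + 31 + 30 + 31 + 31 + 30 + 31 + 30 + 31 + 31 + 28 + 31 + 30 + 31 + 30 + 31 + 31 + 30 + 31 + 30 + 31 + 31 + 1 = 1199.

1199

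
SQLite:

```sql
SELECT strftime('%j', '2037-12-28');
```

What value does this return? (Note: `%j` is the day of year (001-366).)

362

Day-of-year for 2037-12-28: days since 2037-01-01 inclusive = 362, zero-padded to 362.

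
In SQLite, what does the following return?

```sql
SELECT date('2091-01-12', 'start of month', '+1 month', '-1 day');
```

2091-01-31

`start of month` rewinds 2091-01-12 to 2091-01-01.
Adding +1 month to 2091-01-01 gives 2091-02-01.
Going back 1 day from 2091-02-01 reaches 2091-01-31 (last day of January, 31 days).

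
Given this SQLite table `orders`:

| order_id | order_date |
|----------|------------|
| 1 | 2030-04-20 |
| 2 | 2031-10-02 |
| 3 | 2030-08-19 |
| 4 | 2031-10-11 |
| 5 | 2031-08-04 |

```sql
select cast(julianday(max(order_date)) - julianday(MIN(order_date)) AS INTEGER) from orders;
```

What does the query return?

539

MIN = 2030-04-20, MAX = 2031-10-11.
10 days remain in April 2030 after the 20th (30 − 20).
Full months from May 2030 through September 2031 contribute their day counts.
Then 11 days into October 2031.
Total: 10 + 31 + 30 + 31 + 31 + 30 + 31 + 30 + 31 + 31 + 28 + 31 + 30 + 31 + 30 + 31 + 31 + 30 + 11 = 539.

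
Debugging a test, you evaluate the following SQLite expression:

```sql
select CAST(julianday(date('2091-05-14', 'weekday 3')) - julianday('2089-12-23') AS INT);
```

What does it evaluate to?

509

`weekday 3` advances to the next Wednesday; 2091-05-14 is a Monday, so it moves forward to 2091-05-16.
8 days remain in December 2089 after the 23rd (31 − 23).
Full months from January 2090 through April 2091 contribute their day counts.
Then 16 days into May 2091.
Total: 8 + 31 + 28 + 31 + 30 + 31 + 30 + 31 + 31 + 30 + 31 + 30 + 31 + 31 + 28 + 31 + 30 + 16 = 509.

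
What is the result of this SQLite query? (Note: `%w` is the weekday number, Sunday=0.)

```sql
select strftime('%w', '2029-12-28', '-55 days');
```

6

First apply '-55 days': 2029-12-28 → 2029-11-03.
2029-11-03 is a Saturday; with Sunday=0 that is 6.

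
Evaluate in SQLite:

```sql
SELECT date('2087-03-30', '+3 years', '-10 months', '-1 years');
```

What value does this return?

2088-05-30

Adding +3 years to 2087-03-30 gives 2090-03-30.
Adding -10 months to 2090-03-30 gives 2089-05-30.
Adding -1 year to 2089-05-30 gives 2088-05-30.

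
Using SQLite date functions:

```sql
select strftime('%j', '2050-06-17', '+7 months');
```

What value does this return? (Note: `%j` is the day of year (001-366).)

First apply '+7 months': 2050-06-17 → 2051-01-17.
Day-of-year for 2051-01-17: days since 2051-01-01 inclusive = 17, zero-padded to 017.

017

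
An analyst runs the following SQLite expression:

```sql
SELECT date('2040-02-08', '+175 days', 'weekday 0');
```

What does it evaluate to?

Applying '+175 days' to 2040-02-08: counting 175 days forward gives 2040-08-01.
`weekday 0` advances to the next Sunday; 2040-08-01 is a Wednesday, so it moves forward to 2040-08-05.

2040-08-05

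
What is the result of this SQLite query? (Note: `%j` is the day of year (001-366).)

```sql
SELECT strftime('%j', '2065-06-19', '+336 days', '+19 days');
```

First apply '+336 days', '+19 days': 2065-06-19 → 2066-06-09.
Day-of-year for 2066-06-09: days since 2066-01-01 inclusive = 160, zero-padded to 160.

160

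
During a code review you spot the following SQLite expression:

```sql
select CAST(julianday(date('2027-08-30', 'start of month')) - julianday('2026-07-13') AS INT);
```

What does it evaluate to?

384

`start of month` rewinds 2027-08-30 to 2027-08-01.
18 days remain in July 2026 after the 13th (31 − 13).
Full months from August 2026 through July 2027 contribute their day counts.
Then 1 day into August 2027.
Total: 18 + 31 + 30 + 31 + 30 + 31 + 31 + 28 + 31 + 30 + 31 + 30 + 31 + 1 = 384.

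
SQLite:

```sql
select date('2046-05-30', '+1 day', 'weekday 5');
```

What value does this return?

Advancing 1 more day within May lands on 2046-05-31.
`weekday 5` advances to the next Friday; 2046-05-31 is a Thursday, so it moves forward to 2046-06-01.

2046-06-01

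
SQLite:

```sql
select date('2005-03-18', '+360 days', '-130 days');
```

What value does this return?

Applying '+360 days' to 2005-03-18: counting 360 days forward gives 2006-03-13.
Applying '-130 days' to 2006-03-13: counting 130 days back gives 2005-11-03.

2005-11-03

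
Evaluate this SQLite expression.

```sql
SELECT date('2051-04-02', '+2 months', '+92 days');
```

2051-09-02

Adding +2 months to 2051-04-02 gives 2051-06-02.
Applying '+92 days' to 2051-06-02: counting 92 days forward gives 2051-09-02.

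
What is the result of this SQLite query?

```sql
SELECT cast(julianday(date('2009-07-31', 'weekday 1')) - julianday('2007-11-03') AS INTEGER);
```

639

`weekday 1` advances to the next Monday; 2009-07-31 is a Friday, so it moves forward to 2009-08-03.
27 days remain in November 2007 after the 3rd (30 − 3).
Full months from December 2007 through July 2009 contribute their day counts.
Then 3 days into August 2009.
Total: 27 + 31 + 31 + 29 + 31 + 30 + 31 + 30 + 31 + 31 + 30 + 31 + 30 + 31 + 31 + 28 + 31 + 30 + 31 + 30 + 31 + 3 = 639.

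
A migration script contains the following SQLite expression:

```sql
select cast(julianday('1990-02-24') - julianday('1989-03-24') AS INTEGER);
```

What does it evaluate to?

7 days remain in March 1989 after the 24th (31 − 24).
Full months from April 1989 through January 1990 contribute their day counts.
Then 24 days into February 1990.
Total: 7 + 30 + 31 + 30 + 31 + 31 + 30 + 31 + 30 + 31 + 31 + 24 = 337.

337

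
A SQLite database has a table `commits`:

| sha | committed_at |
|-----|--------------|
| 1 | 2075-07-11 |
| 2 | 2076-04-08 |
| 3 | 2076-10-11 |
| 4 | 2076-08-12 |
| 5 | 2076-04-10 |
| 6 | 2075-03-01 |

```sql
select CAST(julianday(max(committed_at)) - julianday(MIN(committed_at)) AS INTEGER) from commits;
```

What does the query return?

590

MIN = 2075-03-01, MAX = 2076-10-11.
30 days remain in March 2075 after the 1st (31 − 1).
Full months from April 2075 through September 2076 contribute their day counts.
Then 11 days into October 2076.
Total: 30 + 30 + 31 + 30 + 31 + 31 + 30 + 31 + 30 + 31 + 31 + 29 + 31 + 30 + 31 + 30 + 31 + 31 + 30 + 11 = 590.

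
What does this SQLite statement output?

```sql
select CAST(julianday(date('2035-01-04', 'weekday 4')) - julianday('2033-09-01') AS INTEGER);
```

490

`weekday 4` advances to the next Thursday; 2035-01-04 is already a Thursday, so it stays at 2035-01-04.
29 days remain in September 2033 after the 1st (30 − 1).
Full months from October 2033 through December 2034 contribute their day counts.
Then 4 days into January 2035.
Total: 29 + 31 + 30 + 31 + 31 + 28 + 31 + 30 + 31 + 30 + 31 + 31 + 30 + 31 + 30 + 31 + 4 = 490.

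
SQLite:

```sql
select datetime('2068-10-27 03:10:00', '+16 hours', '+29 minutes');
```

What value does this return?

+16 hours from 2068-10-27 03:10:00 is 2068-10-27 19:10:00.
+29 minutes from 2068-10-27 19:10:00 is 2068-10-27 19:39:00.

2068-10-27 19:39:00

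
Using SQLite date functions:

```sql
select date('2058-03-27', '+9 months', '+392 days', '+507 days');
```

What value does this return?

Adding +9 months to 2058-03-27 gives 2058-12-27.
Applying '+392 days' to 2058-12-27: counting 392 days forward gives 2060-01-23.
Applying '+507 days' to 2060-01-23: counting 507 days forward gives 2061-06-13.

2061-06-13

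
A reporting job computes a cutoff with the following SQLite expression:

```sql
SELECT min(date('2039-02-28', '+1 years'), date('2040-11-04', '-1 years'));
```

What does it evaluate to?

date('2039-02-28', '+1 years') → 2040-02-28.
date('2040-11-04', '-1 years') → 2039-11-04.
Earlier of the two is 2039-11-04.

2039-11-04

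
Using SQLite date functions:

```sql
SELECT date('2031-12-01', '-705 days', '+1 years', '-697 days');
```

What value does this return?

Applying '-705 days' to 2031-12-01: counting 705 days back gives 2029-12-26.
Adding +1 year to 2029-12-26 gives 2030-12-26.
Applying '-697 days' to 2030-12-26: counting 697 days back gives 2029-01-28.

2029-01-28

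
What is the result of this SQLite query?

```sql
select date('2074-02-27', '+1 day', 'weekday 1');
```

2074-03-05

Advancing 1 more day within February lands on 2074-02-28.
`weekday 1` advances to the next Monday; 2074-02-28 is a Wednesday, so it moves forward to 2074-03-05.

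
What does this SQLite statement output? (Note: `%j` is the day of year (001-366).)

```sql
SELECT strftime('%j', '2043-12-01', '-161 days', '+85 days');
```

First apply '-161 days', '+85 days': 2043-12-01 → 2043-09-16.
Day-of-year for 2043-09-16: days since 2043-01-01 inclusive = 259, zero-padded to 259.

259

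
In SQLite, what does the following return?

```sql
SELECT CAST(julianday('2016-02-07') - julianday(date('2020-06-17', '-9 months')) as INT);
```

-1318

Adding -9 months to 2020-06-17 gives 2019-09-17.
22 days remain in February 2016 after the 7th (29 − 7).
Full months from March 2016 through August 2019 contribute their day counts.
Then 17 days into September 2019.
Total: 22 + 31 + 30 + 31 + 30 + 31 + 31 + 30 + 31 + 30 + 31 + 31 + 28 + 31 + 30 + 31 + 30 + 31 + 31 + 30 + 31 + 30 + 31 + 31 + 28 + 31 + 30 + 31 + 30 + 31 + 31 + 30 + 31 + 30 + 31 + 31 + 28 + 31 + 30 + 31 + 30 + 31 + 31 + 17 = 1318.
The subtraction is earlier − later, so the result is −1318 → -1318.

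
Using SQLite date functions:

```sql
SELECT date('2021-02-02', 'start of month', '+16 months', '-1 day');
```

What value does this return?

2022-05-31

`start of month` rewinds 2021-02-02 to 2021-02-01.
Adding +16 months to 2021-02-01 gives 2022-06-01.
Going back 1 day from 2022-06-01 reaches 2022-05-31 (last day of May, 31 days).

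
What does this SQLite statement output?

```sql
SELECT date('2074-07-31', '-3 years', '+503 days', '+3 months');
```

2073-03-15

Adding -3 years to 2074-07-31 gives 2071-07-31.
Applying '+503 days' to 2071-07-31: counting 503 days forward gives 2072-12-15.
Adding +3 months to 2072-12-15 gives 2073-03-15.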